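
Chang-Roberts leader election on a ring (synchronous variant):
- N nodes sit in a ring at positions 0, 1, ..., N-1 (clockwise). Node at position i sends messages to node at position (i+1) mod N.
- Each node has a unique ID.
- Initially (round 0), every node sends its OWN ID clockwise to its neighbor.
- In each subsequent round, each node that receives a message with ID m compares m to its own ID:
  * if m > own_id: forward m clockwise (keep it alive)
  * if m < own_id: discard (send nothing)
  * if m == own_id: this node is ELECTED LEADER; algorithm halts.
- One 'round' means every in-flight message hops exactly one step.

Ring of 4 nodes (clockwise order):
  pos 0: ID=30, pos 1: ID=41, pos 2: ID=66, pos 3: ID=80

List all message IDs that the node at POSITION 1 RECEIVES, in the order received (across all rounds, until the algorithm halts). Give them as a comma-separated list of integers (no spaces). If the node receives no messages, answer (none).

Answer: 30,80

Derivation:
Round 1: pos1(id41) recv 30: drop; pos2(id66) recv 41: drop; pos3(id80) recv 66: drop; pos0(id30) recv 80: fwd
Round 2: pos1(id41) recv 80: fwd
Round 3: pos2(id66) recv 80: fwd
Round 4: pos3(id80) recv 80: ELECTED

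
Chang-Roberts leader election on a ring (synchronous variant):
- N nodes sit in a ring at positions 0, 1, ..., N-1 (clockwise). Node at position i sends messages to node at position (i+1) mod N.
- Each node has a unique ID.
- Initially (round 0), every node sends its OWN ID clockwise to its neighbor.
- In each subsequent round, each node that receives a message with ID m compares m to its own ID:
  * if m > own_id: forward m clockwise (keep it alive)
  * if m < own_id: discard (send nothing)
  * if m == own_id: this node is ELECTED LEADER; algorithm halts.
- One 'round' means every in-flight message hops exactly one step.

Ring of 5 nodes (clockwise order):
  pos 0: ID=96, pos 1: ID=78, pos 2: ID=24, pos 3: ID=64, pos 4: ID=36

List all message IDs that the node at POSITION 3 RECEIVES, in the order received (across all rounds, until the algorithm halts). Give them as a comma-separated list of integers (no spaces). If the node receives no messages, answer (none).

Round 1: pos1(id78) recv 96: fwd; pos2(id24) recv 78: fwd; pos3(id64) recv 24: drop; pos4(id36) recv 64: fwd; pos0(id96) recv 36: drop
Round 2: pos2(id24) recv 96: fwd; pos3(id64) recv 78: fwd; pos0(id96) recv 64: drop
Round 3: pos3(id64) recv 96: fwd; pos4(id36) recv 78: fwd
Round 4: pos4(id36) recv 96: fwd; pos0(id96) recv 78: drop
Round 5: pos0(id96) recv 96: ELECTED

Answer: 24,78,96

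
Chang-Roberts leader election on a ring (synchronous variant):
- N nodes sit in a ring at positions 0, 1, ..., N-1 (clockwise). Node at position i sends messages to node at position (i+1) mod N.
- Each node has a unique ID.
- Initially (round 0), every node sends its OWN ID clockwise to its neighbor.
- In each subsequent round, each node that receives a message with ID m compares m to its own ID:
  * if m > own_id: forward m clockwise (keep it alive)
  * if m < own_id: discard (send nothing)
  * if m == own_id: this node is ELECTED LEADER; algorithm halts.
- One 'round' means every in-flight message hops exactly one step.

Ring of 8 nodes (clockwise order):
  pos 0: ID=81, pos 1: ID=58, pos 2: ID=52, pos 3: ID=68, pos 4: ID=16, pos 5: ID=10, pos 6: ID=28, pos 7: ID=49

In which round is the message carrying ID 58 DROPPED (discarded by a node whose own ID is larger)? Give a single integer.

Answer: 2

Derivation:
Round 1: pos1(id58) recv 81: fwd; pos2(id52) recv 58: fwd; pos3(id68) recv 52: drop; pos4(id16) recv 68: fwd; pos5(id10) recv 16: fwd; pos6(id28) recv 10: drop; pos7(id49) recv 28: drop; pos0(id81) recv 49: drop
Round 2: pos2(id52) recv 81: fwd; pos3(id68) recv 58: drop; pos5(id10) recv 68: fwd; pos6(id28) recv 16: drop
Round 3: pos3(id68) recv 81: fwd; pos6(id28) recv 68: fwd
Round 4: pos4(id16) recv 81: fwd; pos7(id49) recv 68: fwd
Round 5: pos5(id10) recv 81: fwd; pos0(id81) recv 68: drop
Round 6: pos6(id28) recv 81: fwd
Round 7: pos7(id49) recv 81: fwd
Round 8: pos0(id81) recv 81: ELECTED
Message ID 58 originates at pos 1; dropped at pos 3 in round 2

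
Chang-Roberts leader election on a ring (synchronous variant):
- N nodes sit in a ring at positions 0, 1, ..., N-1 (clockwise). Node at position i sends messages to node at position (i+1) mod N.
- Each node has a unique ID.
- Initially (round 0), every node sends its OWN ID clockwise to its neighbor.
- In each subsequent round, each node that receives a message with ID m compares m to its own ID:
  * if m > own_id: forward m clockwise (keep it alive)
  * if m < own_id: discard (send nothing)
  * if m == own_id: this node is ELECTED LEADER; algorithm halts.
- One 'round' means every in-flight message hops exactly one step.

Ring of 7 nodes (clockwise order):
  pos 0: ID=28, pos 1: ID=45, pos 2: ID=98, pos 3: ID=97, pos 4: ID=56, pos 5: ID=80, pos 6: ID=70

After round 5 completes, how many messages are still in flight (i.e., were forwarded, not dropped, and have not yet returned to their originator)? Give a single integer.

Answer: 2

Derivation:
Round 1: pos1(id45) recv 28: drop; pos2(id98) recv 45: drop; pos3(id97) recv 98: fwd; pos4(id56) recv 97: fwd; pos5(id80) recv 56: drop; pos6(id70) recv 80: fwd; pos0(id28) recv 70: fwd
Round 2: pos4(id56) recv 98: fwd; pos5(id80) recv 97: fwd; pos0(id28) recv 80: fwd; pos1(id45) recv 70: fwd
Round 3: pos5(id80) recv 98: fwd; pos6(id70) recv 97: fwd; pos1(id45) recv 80: fwd; pos2(id98) recv 70: drop
Round 4: pos6(id70) recv 98: fwd; pos0(id28) recv 97: fwd; pos2(id98) recv 80: drop
Round 5: pos0(id28) recv 98: fwd; pos1(id45) recv 97: fwd
After round 5: 2 messages still in flight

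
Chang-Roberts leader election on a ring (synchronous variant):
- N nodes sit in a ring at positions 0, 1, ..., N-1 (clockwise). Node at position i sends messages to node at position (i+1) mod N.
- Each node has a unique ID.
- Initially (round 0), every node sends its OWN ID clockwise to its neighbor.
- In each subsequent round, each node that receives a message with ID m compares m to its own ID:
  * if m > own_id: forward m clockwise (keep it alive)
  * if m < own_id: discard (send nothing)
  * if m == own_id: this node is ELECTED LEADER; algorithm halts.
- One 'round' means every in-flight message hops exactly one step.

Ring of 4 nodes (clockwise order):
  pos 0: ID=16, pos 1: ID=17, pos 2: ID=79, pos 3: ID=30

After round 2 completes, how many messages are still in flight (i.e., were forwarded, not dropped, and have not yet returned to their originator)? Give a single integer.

Answer: 2

Derivation:
Round 1: pos1(id17) recv 16: drop; pos2(id79) recv 17: drop; pos3(id30) recv 79: fwd; pos0(id16) recv 30: fwd
Round 2: pos0(id16) recv 79: fwd; pos1(id17) recv 30: fwd
After round 2: 2 messages still in flight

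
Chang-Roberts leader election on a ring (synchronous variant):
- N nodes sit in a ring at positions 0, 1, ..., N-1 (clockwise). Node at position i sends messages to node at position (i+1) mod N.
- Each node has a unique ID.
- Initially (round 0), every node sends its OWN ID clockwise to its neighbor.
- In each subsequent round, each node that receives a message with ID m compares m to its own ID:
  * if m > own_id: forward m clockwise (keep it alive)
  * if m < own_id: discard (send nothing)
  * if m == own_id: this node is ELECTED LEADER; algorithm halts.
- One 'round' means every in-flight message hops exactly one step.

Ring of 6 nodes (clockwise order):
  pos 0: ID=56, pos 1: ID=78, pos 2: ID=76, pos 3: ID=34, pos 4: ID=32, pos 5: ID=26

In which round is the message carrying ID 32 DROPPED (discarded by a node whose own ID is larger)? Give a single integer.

Round 1: pos1(id78) recv 56: drop; pos2(id76) recv 78: fwd; pos3(id34) recv 76: fwd; pos4(id32) recv 34: fwd; pos5(id26) recv 32: fwd; pos0(id56) recv 26: drop
Round 2: pos3(id34) recv 78: fwd; pos4(id32) recv 76: fwd; pos5(id26) recv 34: fwd; pos0(id56) recv 32: drop
Round 3: pos4(id32) recv 78: fwd; pos5(id26) recv 76: fwd; pos0(id56) recv 34: drop
Round 4: pos5(id26) recv 78: fwd; pos0(id56) recv 76: fwd
Round 5: pos0(id56) recv 78: fwd; pos1(id78) recv 76: drop
Round 6: pos1(id78) recv 78: ELECTED
Message ID 32 originates at pos 4; dropped at pos 0 in round 2

Answer: 2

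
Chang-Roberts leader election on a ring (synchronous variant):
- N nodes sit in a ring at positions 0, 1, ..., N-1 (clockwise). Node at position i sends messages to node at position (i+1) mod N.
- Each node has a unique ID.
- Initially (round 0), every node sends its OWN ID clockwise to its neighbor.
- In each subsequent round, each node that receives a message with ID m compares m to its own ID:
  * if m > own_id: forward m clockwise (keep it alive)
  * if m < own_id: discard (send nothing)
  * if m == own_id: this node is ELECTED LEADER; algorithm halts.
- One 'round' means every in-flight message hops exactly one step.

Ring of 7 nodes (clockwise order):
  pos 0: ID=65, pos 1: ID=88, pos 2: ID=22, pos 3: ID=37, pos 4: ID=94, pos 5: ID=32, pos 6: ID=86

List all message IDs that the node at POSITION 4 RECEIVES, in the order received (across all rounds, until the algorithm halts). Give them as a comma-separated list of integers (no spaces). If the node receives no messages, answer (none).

Answer: 37,88,94

Derivation:
Round 1: pos1(id88) recv 65: drop; pos2(id22) recv 88: fwd; pos3(id37) recv 22: drop; pos4(id94) recv 37: drop; pos5(id32) recv 94: fwd; pos6(id86) recv 32: drop; pos0(id65) recv 86: fwd
Round 2: pos3(id37) recv 88: fwd; pos6(id86) recv 94: fwd; pos1(id88) recv 86: drop
Round 3: pos4(id94) recv 88: drop; pos0(id65) recv 94: fwd
Round 4: pos1(id88) recv 94: fwd
Round 5: pos2(id22) recv 94: fwd
Round 6: pos3(id37) recv 94: fwd
Round 7: pos4(id94) recv 94: ELECTED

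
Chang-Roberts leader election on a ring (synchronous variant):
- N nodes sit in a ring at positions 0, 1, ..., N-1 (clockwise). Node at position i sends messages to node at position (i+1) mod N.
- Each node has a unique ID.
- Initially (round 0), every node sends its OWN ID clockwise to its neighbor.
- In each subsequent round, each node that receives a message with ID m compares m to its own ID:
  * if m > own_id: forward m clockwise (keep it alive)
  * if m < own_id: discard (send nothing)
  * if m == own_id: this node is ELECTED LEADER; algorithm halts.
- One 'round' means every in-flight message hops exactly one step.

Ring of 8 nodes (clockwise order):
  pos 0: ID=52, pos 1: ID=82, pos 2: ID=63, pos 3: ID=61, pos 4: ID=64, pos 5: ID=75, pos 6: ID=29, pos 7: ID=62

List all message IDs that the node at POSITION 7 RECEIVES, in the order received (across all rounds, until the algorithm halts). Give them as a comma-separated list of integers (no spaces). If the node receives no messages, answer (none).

Answer: 29,75,82

Derivation:
Round 1: pos1(id82) recv 52: drop; pos2(id63) recv 82: fwd; pos3(id61) recv 63: fwd; pos4(id64) recv 61: drop; pos5(id75) recv 64: drop; pos6(id29) recv 75: fwd; pos7(id62) recv 29: drop; pos0(id52) recv 62: fwd
Round 2: pos3(id61) recv 82: fwd; pos4(id64) recv 63: drop; pos7(id62) recv 75: fwd; pos1(id82) recv 62: drop
Round 3: pos4(id64) recv 82: fwd; pos0(id52) recv 75: fwd
Round 4: pos5(id75) recv 82: fwd; pos1(id82) recv 75: drop
Round 5: pos6(id29) recv 82: fwd
Round 6: pos7(id62) recv 82: fwd
Round 7: pos0(id52) recv 82: fwd
Round 8: pos1(id82) recv 82: ELECTED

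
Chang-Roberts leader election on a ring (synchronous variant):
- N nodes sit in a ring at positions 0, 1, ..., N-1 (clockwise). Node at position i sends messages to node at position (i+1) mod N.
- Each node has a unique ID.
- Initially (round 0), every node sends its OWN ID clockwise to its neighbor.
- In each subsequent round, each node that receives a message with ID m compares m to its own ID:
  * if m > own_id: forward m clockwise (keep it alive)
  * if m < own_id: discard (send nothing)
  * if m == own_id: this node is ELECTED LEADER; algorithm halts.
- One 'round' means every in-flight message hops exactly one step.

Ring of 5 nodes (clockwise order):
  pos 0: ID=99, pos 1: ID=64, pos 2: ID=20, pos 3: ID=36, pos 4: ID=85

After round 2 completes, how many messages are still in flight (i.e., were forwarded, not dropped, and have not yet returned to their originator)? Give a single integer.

Answer: 2

Derivation:
Round 1: pos1(id64) recv 99: fwd; pos2(id20) recv 64: fwd; pos3(id36) recv 20: drop; pos4(id85) recv 36: drop; pos0(id99) recv 85: drop
Round 2: pos2(id20) recv 99: fwd; pos3(id36) recv 64: fwd
After round 2: 2 messages still in flight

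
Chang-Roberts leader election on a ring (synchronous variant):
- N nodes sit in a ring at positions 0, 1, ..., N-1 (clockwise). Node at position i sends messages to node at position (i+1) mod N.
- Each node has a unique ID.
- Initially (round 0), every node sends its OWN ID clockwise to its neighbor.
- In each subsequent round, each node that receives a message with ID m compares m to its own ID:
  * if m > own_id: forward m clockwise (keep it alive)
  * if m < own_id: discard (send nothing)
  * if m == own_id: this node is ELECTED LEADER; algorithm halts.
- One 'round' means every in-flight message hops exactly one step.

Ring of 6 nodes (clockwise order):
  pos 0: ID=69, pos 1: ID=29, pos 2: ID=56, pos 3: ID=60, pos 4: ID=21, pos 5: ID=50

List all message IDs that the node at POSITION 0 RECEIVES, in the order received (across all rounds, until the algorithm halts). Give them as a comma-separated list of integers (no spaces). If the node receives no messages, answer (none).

Round 1: pos1(id29) recv 69: fwd; pos2(id56) recv 29: drop; pos3(id60) recv 56: drop; pos4(id21) recv 60: fwd; pos5(id50) recv 21: drop; pos0(id69) recv 50: drop
Round 2: pos2(id56) recv 69: fwd; pos5(id50) recv 60: fwd
Round 3: pos3(id60) recv 69: fwd; pos0(id69) recv 60: drop
Round 4: pos4(id21) recv 69: fwd
Round 5: pos5(id50) recv 69: fwd
Round 6: pos0(id69) recv 69: ELECTED

Answer: 50,60,69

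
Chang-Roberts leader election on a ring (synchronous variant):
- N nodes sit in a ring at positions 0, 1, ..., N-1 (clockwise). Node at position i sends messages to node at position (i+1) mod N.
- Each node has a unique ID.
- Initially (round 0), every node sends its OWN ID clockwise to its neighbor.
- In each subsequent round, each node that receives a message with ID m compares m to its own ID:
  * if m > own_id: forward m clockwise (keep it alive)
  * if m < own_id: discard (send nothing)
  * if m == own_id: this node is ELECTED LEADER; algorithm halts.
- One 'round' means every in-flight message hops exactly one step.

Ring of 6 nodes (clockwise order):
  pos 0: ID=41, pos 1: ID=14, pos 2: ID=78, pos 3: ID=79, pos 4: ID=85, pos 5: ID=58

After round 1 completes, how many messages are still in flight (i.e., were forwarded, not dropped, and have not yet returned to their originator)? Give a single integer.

Answer: 3

Derivation:
Round 1: pos1(id14) recv 41: fwd; pos2(id78) recv 14: drop; pos3(id79) recv 78: drop; pos4(id85) recv 79: drop; pos5(id58) recv 85: fwd; pos0(id41) recv 58: fwd
After round 1: 3 messages still in flight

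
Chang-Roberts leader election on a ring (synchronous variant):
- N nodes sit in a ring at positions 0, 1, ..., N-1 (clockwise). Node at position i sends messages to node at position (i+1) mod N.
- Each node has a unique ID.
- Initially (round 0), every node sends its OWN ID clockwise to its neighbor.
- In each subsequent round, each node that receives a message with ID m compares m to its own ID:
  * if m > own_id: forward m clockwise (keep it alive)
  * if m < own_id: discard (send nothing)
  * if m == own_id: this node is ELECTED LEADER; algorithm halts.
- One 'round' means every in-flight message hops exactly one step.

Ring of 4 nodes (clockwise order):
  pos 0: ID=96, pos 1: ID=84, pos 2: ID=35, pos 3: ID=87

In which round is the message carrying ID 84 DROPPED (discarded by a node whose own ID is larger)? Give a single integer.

Round 1: pos1(id84) recv 96: fwd; pos2(id35) recv 84: fwd; pos3(id87) recv 35: drop; pos0(id96) recv 87: drop
Round 2: pos2(id35) recv 96: fwd; pos3(id87) recv 84: drop
Round 3: pos3(id87) recv 96: fwd
Round 4: pos0(id96) recv 96: ELECTED
Message ID 84 originates at pos 1; dropped at pos 3 in round 2

Answer: 2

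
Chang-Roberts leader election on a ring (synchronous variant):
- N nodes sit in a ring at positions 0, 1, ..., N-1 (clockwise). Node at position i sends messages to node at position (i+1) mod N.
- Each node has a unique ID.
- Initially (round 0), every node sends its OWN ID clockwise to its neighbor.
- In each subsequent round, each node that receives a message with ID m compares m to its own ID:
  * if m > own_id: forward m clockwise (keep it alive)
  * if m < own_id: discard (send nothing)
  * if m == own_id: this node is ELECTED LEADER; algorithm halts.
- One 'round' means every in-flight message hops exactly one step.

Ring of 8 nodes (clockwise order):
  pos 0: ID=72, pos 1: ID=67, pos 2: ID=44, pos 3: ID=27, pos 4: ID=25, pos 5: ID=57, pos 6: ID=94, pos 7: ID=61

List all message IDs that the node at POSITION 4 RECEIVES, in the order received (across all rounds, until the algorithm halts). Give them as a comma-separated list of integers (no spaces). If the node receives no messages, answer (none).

Round 1: pos1(id67) recv 72: fwd; pos2(id44) recv 67: fwd; pos3(id27) recv 44: fwd; pos4(id25) recv 27: fwd; pos5(id57) recv 25: drop; pos6(id94) recv 57: drop; pos7(id61) recv 94: fwd; pos0(id72) recv 61: drop
Round 2: pos2(id44) recv 72: fwd; pos3(id27) recv 67: fwd; pos4(id25) recv 44: fwd; pos5(id57) recv 27: drop; pos0(id72) recv 94: fwd
Round 3: pos3(id27) recv 72: fwd; pos4(id25) recv 67: fwd; pos5(id57) recv 44: drop; pos1(id67) recv 94: fwd
Round 4: pos4(id25) recv 72: fwd; pos5(id57) recv 67: fwd; pos2(id44) recv 94: fwd
Round 5: pos5(id57) recv 72: fwd; pos6(id94) recv 67: drop; pos3(id27) recv 94: fwd
Round 6: pos6(id94) recv 72: drop; pos4(id25) recv 94: fwd
Round 7: pos5(id57) recv 94: fwd
Round 8: pos6(id94) recv 94: ELECTED

Answer: 27,44,67,72,94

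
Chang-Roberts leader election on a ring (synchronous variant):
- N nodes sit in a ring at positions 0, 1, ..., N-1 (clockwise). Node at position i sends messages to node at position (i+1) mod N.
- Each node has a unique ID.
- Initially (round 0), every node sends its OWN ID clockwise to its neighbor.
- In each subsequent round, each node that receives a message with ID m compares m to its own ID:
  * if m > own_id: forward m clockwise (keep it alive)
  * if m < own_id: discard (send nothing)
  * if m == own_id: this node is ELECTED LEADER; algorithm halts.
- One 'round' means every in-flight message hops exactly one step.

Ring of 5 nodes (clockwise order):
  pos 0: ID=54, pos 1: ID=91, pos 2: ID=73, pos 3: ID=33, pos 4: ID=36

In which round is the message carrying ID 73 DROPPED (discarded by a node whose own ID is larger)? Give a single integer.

Round 1: pos1(id91) recv 54: drop; pos2(id73) recv 91: fwd; pos3(id33) recv 73: fwd; pos4(id36) recv 33: drop; pos0(id54) recv 36: drop
Round 2: pos3(id33) recv 91: fwd; pos4(id36) recv 73: fwd
Round 3: pos4(id36) recv 91: fwd; pos0(id54) recv 73: fwd
Round 4: pos0(id54) recv 91: fwd; pos1(id91) recv 73: drop
Round 5: pos1(id91) recv 91: ELECTED
Message ID 73 originates at pos 2; dropped at pos 1 in round 4

Answer: 4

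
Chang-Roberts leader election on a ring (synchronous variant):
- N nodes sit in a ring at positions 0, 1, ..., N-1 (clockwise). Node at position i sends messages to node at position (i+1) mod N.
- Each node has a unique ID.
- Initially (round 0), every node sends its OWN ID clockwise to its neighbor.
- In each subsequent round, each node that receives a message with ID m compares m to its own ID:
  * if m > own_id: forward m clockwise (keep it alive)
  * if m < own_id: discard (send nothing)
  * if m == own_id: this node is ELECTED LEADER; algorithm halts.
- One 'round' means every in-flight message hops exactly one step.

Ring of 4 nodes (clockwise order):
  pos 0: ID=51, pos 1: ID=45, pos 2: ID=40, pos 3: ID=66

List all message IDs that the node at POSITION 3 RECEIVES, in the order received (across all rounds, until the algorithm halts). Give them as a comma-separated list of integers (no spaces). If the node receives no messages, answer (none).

Round 1: pos1(id45) recv 51: fwd; pos2(id40) recv 45: fwd; pos3(id66) recv 40: drop; pos0(id51) recv 66: fwd
Round 2: pos2(id40) recv 51: fwd; pos3(id66) recv 45: drop; pos1(id45) recv 66: fwd
Round 3: pos3(id66) recv 51: drop; pos2(id40) recv 66: fwd
Round 4: pos3(id66) recv 66: ELECTED

Answer: 40,45,51,66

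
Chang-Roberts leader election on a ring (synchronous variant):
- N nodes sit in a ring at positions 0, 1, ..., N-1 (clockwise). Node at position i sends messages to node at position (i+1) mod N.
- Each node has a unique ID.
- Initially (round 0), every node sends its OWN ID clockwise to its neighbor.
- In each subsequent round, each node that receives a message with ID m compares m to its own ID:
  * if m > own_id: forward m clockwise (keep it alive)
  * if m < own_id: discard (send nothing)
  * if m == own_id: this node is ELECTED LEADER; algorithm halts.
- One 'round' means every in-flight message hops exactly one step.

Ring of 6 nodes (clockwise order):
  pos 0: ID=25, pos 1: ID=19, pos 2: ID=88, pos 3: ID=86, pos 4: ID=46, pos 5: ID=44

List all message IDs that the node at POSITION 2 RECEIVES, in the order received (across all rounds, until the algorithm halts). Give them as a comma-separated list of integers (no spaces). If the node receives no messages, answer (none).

Answer: 19,25,44,46,86,88

Derivation:
Round 1: pos1(id19) recv 25: fwd; pos2(id88) recv 19: drop; pos3(id86) recv 88: fwd; pos4(id46) recv 86: fwd; pos5(id44) recv 46: fwd; pos0(id25) recv 44: fwd
Round 2: pos2(id88) recv 25: drop; pos4(id46) recv 88: fwd; pos5(id44) recv 86: fwd; pos0(id25) recv 46: fwd; pos1(id19) recv 44: fwd
Round 3: pos5(id44) recv 88: fwd; pos0(id25) recv 86: fwd; pos1(id19) recv 46: fwd; pos2(id88) recv 44: drop
Round 4: pos0(id25) recv 88: fwd; pos1(id19) recv 86: fwd; pos2(id88) recv 46: drop
Round 5: pos1(id19) recv 88: fwd; pos2(id88) recv 86: drop
Round 6: pos2(id88) recv 88: ELECTED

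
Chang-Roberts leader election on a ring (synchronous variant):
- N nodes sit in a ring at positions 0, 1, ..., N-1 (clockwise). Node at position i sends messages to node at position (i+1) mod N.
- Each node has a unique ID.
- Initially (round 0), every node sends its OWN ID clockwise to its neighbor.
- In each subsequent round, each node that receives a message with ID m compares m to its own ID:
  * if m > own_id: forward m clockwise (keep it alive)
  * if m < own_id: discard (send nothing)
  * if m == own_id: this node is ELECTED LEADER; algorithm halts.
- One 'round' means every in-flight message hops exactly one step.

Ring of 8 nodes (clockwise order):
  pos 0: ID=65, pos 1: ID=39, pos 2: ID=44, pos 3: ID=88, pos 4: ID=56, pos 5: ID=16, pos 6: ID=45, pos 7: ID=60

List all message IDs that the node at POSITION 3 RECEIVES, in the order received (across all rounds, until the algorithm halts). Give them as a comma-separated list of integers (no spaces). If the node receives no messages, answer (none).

Answer: 44,65,88

Derivation:
Round 1: pos1(id39) recv 65: fwd; pos2(id44) recv 39: drop; pos3(id88) recv 44: drop; pos4(id56) recv 88: fwd; pos5(id16) recv 56: fwd; pos6(id45) recv 16: drop; pos7(id60) recv 45: drop; pos0(id65) recv 60: drop
Round 2: pos2(id44) recv 65: fwd; pos5(id16) recv 88: fwd; pos6(id45) recv 56: fwd
Round 3: pos3(id88) recv 65: drop; pos6(id45) recv 88: fwd; pos7(id60) recv 56: drop
Round 4: pos7(id60) recv 88: fwd
Round 5: pos0(id65) recv 88: fwd
Round 6: pos1(id39) recv 88: fwd
Round 7: pos2(id44) recv 88: fwd
Round 8: pos3(id88) recv 88: ELECTED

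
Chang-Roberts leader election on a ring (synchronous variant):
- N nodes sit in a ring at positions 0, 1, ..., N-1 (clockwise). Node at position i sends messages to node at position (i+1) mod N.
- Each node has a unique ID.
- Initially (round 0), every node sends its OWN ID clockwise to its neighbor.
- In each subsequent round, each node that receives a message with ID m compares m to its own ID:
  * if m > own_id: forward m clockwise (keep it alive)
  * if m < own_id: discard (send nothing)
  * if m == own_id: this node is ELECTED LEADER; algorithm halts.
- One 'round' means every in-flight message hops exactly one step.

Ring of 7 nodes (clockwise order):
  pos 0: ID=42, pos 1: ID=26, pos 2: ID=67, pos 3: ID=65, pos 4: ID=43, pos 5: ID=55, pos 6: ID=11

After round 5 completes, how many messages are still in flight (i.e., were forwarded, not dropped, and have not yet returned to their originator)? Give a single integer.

Round 1: pos1(id26) recv 42: fwd; pos2(id67) recv 26: drop; pos3(id65) recv 67: fwd; pos4(id43) recv 65: fwd; pos5(id55) recv 43: drop; pos6(id11) recv 55: fwd; pos0(id42) recv 11: drop
Round 2: pos2(id67) recv 42: drop; pos4(id43) recv 67: fwd; pos5(id55) recv 65: fwd; pos0(id42) recv 55: fwd
Round 3: pos5(id55) recv 67: fwd; pos6(id11) recv 65: fwd; pos1(id26) recv 55: fwd
Round 4: pos6(id11) recv 67: fwd; pos0(id42) recv 65: fwd; pos2(id67) recv 55: drop
Round 5: pos0(id42) recv 67: fwd; pos1(id26) recv 65: fwd
After round 5: 2 messages still in flight

Answer: 2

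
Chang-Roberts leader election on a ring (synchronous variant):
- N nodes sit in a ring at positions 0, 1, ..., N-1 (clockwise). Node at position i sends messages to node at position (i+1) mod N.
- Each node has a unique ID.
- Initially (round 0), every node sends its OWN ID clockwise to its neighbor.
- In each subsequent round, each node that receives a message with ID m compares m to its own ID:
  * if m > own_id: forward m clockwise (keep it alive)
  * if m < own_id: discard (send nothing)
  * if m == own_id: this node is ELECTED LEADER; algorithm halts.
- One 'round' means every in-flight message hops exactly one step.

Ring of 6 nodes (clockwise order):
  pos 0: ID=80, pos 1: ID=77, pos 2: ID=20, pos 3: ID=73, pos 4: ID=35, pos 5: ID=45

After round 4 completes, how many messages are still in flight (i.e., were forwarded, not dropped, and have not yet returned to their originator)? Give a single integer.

Answer: 2

Derivation:
Round 1: pos1(id77) recv 80: fwd; pos2(id20) recv 77: fwd; pos3(id73) recv 20: drop; pos4(id35) recv 73: fwd; pos5(id45) recv 35: drop; pos0(id80) recv 45: drop
Round 2: pos2(id20) recv 80: fwd; pos3(id73) recv 77: fwd; pos5(id45) recv 73: fwd
Round 3: pos3(id73) recv 80: fwd; pos4(id35) recv 77: fwd; pos0(id80) recv 73: drop
Round 4: pos4(id35) recv 80: fwd; pos5(id45) recv 77: fwd
After round 4: 2 messages still in flight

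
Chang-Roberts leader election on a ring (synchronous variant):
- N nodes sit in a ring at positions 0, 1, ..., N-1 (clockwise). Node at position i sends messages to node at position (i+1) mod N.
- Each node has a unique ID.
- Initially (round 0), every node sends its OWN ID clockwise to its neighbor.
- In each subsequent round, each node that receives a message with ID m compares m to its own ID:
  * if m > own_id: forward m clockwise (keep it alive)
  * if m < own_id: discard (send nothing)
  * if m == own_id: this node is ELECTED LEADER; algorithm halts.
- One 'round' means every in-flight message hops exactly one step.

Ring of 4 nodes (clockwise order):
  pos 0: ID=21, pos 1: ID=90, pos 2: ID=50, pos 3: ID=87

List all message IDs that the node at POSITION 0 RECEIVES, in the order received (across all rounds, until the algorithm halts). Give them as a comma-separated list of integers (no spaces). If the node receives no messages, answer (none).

Answer: 87,90

Derivation:
Round 1: pos1(id90) recv 21: drop; pos2(id50) recv 90: fwd; pos3(id87) recv 50: drop; pos0(id21) recv 87: fwd
Round 2: pos3(id87) recv 90: fwd; pos1(id90) recv 87: drop
Round 3: pos0(id21) recv 90: fwd
Round 4: pos1(id90) recv 90: ELECTED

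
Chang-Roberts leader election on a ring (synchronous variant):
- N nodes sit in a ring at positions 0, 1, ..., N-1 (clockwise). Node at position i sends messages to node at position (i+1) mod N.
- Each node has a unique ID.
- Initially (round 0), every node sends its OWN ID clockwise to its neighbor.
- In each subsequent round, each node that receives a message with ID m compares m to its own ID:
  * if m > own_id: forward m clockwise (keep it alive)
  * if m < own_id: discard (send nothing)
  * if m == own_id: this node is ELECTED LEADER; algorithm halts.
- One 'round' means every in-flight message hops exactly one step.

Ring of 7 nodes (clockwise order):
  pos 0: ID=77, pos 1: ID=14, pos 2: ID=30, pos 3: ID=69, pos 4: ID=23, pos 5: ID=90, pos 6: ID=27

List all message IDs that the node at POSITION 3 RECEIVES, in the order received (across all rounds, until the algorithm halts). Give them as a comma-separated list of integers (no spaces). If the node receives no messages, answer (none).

Answer: 30,77,90

Derivation:
Round 1: pos1(id14) recv 77: fwd; pos2(id30) recv 14: drop; pos3(id69) recv 30: drop; pos4(id23) recv 69: fwd; pos5(id90) recv 23: drop; pos6(id27) recv 90: fwd; pos0(id77) recv 27: drop
Round 2: pos2(id30) recv 77: fwd; pos5(id90) recv 69: drop; pos0(id77) recv 90: fwd
Round 3: pos3(id69) recv 77: fwd; pos1(id14) recv 90: fwd
Round 4: pos4(id23) recv 77: fwd; pos2(id30) recv 90: fwd
Round 5: pos5(id90) recv 77: drop; pos3(id69) recv 90: fwd
Round 6: pos4(id23) recv 90: fwd
Round 7: pos5(id90) recv 90: ELECTED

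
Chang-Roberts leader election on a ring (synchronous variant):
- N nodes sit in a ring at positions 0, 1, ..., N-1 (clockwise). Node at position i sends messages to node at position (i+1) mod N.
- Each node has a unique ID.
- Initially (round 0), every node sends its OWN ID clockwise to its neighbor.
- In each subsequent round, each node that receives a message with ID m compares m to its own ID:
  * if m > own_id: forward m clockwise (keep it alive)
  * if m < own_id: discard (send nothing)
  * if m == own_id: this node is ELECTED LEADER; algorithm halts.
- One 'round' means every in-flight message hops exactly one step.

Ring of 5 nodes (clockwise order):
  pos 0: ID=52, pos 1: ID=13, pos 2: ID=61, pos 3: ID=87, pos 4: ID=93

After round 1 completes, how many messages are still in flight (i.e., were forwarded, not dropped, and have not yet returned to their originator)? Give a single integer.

Answer: 2

Derivation:
Round 1: pos1(id13) recv 52: fwd; pos2(id61) recv 13: drop; pos3(id87) recv 61: drop; pos4(id93) recv 87: drop; pos0(id52) recv 93: fwd
After round 1: 2 messages still in flight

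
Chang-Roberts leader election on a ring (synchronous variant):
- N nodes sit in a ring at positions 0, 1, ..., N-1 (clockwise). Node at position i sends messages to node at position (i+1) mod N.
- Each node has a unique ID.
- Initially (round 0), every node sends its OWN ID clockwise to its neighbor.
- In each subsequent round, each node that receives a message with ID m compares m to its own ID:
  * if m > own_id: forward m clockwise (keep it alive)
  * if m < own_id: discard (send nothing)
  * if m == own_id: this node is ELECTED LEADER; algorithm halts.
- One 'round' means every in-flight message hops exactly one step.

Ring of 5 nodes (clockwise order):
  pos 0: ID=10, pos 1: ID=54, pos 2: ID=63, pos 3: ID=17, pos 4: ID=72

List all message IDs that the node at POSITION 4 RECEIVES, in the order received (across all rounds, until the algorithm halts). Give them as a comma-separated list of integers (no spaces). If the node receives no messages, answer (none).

Answer: 17,63,72

Derivation:
Round 1: pos1(id54) recv 10: drop; pos2(id63) recv 54: drop; pos3(id17) recv 63: fwd; pos4(id72) recv 17: drop; pos0(id10) recv 72: fwd
Round 2: pos4(id72) recv 63: drop; pos1(id54) recv 72: fwd
Round 3: pos2(id63) recv 72: fwd
Round 4: pos3(id17) recv 72: fwd
Round 5: pos4(id72) recv 72: ELECTED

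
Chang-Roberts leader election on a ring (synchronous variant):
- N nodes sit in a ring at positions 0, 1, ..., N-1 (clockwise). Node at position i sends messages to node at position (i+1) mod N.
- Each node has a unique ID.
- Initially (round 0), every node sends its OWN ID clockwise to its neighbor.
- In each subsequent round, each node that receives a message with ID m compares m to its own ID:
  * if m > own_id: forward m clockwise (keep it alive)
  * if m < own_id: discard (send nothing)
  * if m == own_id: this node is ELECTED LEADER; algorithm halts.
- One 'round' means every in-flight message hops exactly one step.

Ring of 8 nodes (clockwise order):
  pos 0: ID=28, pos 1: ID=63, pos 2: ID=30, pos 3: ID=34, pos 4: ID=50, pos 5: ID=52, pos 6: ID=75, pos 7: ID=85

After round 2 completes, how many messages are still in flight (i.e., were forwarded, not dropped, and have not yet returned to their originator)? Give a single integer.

Answer: 2

Derivation:
Round 1: pos1(id63) recv 28: drop; pos2(id30) recv 63: fwd; pos3(id34) recv 30: drop; pos4(id50) recv 34: drop; pos5(id52) recv 50: drop; pos6(id75) recv 52: drop; pos7(id85) recv 75: drop; pos0(id28) recv 85: fwd
Round 2: pos3(id34) recv 63: fwd; pos1(id63) recv 85: fwd
After round 2: 2 messages still in flight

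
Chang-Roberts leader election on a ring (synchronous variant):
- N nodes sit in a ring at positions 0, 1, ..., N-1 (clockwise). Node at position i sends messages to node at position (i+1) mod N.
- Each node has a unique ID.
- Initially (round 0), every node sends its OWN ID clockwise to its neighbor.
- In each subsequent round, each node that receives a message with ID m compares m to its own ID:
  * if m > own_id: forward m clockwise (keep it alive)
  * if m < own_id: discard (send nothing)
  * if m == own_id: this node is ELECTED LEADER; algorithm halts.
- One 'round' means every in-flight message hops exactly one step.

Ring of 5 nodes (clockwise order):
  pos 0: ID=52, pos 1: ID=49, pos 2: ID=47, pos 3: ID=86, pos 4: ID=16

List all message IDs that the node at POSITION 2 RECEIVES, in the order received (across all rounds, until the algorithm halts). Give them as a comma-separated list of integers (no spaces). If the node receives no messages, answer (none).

Round 1: pos1(id49) recv 52: fwd; pos2(id47) recv 49: fwd; pos3(id86) recv 47: drop; pos4(id16) recv 86: fwd; pos0(id52) recv 16: drop
Round 2: pos2(id47) recv 52: fwd; pos3(id86) recv 49: drop; pos0(id52) recv 86: fwd
Round 3: pos3(id86) recv 52: drop; pos1(id49) recv 86: fwd
Round 4: pos2(id47) recv 86: fwd
Round 5: pos3(id86) recv 86: ELECTED

Answer: 49,52,86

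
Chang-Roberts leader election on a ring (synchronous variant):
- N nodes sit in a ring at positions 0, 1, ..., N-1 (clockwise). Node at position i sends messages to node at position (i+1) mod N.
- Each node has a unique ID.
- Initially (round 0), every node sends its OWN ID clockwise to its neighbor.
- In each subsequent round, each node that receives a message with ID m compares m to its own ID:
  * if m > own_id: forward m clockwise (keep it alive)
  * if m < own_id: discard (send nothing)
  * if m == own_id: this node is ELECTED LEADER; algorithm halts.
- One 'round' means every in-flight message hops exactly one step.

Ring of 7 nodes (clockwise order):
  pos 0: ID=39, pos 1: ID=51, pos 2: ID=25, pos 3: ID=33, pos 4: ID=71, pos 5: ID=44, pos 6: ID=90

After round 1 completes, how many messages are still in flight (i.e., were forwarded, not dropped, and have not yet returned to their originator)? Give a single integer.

Round 1: pos1(id51) recv 39: drop; pos2(id25) recv 51: fwd; pos3(id33) recv 25: drop; pos4(id71) recv 33: drop; pos5(id44) recv 71: fwd; pos6(id90) recv 44: drop; pos0(id39) recv 90: fwd
After round 1: 3 messages still in flight

Answer: 3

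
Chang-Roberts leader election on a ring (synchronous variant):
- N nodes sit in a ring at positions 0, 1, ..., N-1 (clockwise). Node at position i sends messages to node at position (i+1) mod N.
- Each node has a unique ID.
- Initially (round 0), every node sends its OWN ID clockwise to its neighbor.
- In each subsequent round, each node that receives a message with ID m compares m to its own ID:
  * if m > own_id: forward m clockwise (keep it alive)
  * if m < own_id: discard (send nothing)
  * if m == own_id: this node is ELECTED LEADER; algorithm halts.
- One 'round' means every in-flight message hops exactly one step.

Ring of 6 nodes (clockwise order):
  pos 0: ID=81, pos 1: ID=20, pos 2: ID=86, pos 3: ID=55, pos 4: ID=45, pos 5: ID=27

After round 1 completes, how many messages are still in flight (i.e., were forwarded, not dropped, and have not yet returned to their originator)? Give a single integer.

Answer: 4

Derivation:
Round 1: pos1(id20) recv 81: fwd; pos2(id86) recv 20: drop; pos3(id55) recv 86: fwd; pos4(id45) recv 55: fwd; pos5(id27) recv 45: fwd; pos0(id81) recv 27: drop
After round 1: 4 messages still in flight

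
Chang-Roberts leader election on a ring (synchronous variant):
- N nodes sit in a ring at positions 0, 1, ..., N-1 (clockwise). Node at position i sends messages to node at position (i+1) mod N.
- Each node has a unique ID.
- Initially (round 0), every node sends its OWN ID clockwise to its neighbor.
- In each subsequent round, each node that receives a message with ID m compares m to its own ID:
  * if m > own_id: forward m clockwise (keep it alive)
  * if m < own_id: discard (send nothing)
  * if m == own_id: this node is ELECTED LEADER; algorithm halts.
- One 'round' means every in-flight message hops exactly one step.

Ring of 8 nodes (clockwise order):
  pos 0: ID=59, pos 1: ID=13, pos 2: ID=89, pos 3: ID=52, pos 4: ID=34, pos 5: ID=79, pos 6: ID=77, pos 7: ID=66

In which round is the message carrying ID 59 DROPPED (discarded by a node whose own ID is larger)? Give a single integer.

Answer: 2

Derivation:
Round 1: pos1(id13) recv 59: fwd; pos2(id89) recv 13: drop; pos3(id52) recv 89: fwd; pos4(id34) recv 52: fwd; pos5(id79) recv 34: drop; pos6(id77) recv 79: fwd; pos7(id66) recv 77: fwd; pos0(id59) recv 66: fwd
Round 2: pos2(id89) recv 59: drop; pos4(id34) recv 89: fwd; pos5(id79) recv 52: drop; pos7(id66) recv 79: fwd; pos0(id59) recv 77: fwd; pos1(id13) recv 66: fwd
Round 3: pos5(id79) recv 89: fwd; pos0(id59) recv 79: fwd; pos1(id13) recv 77: fwd; pos2(id89) recv 66: drop
Round 4: pos6(id77) recv 89: fwd; pos1(id13) recv 79: fwd; pos2(id89) recv 77: drop
Round 5: pos7(id66) recv 89: fwd; pos2(id89) recv 79: drop
Round 6: pos0(id59) recv 89: fwd
Round 7: pos1(id13) recv 89: fwd
Round 8: pos2(id89) recv 89: ELECTED
Message ID 59 originates at pos 0; dropped at pos 2 in round 2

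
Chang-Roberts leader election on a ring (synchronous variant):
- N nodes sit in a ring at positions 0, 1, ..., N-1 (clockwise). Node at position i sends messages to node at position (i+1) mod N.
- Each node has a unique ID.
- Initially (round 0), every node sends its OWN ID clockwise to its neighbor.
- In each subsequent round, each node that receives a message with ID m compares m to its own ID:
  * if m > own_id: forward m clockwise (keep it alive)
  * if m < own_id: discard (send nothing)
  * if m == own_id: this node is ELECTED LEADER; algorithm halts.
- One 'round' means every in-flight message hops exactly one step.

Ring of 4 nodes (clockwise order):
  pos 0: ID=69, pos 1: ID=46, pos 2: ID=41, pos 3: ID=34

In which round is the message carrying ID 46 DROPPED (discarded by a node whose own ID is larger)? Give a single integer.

Round 1: pos1(id46) recv 69: fwd; pos2(id41) recv 46: fwd; pos3(id34) recv 41: fwd; pos0(id69) recv 34: drop
Round 2: pos2(id41) recv 69: fwd; pos3(id34) recv 46: fwd; pos0(id69) recv 41: drop
Round 3: pos3(id34) recv 69: fwd; pos0(id69) recv 46: drop
Round 4: pos0(id69) recv 69: ELECTED
Message ID 46 originates at pos 1; dropped at pos 0 in round 3

Answer: 3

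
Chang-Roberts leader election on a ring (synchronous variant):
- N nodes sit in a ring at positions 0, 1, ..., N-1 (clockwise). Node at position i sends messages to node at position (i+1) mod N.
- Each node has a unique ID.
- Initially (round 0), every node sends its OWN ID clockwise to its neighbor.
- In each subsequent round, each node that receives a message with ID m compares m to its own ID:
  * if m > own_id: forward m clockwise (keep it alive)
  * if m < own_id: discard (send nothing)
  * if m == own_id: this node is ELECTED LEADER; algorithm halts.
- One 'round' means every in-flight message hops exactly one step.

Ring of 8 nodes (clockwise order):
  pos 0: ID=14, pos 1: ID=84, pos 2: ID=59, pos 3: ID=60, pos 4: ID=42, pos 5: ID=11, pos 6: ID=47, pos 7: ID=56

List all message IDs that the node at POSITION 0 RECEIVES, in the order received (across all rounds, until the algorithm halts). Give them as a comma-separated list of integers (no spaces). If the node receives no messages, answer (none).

Answer: 56,60,84

Derivation:
Round 1: pos1(id84) recv 14: drop; pos2(id59) recv 84: fwd; pos3(id60) recv 59: drop; pos4(id42) recv 60: fwd; pos5(id11) recv 42: fwd; pos6(id47) recv 11: drop; pos7(id56) recv 47: drop; pos0(id14) recv 56: fwd
Round 2: pos3(id60) recv 84: fwd; pos5(id11) recv 60: fwd; pos6(id47) recv 42: drop; pos1(id84) recv 56: drop
Round 3: pos4(id42) recv 84: fwd; pos6(id47) recv 60: fwd
Round 4: pos5(id11) recv 84: fwd; pos7(id56) recv 60: fwd
Round 5: pos6(id47) recv 84: fwd; pos0(id14) recv 60: fwd
Round 6: pos7(id56) recv 84: fwd; pos1(id84) recv 60: drop
Round 7: pos0(id14) recv 84: fwd
Round 8: pos1(id84) recv 84: ELECTED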